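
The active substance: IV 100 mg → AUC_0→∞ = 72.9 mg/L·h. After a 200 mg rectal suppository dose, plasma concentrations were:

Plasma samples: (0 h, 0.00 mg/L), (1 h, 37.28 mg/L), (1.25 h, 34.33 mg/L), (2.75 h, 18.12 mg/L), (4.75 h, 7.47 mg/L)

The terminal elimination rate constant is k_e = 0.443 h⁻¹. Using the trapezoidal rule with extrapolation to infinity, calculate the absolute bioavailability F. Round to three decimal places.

Trapezoidal AUC_0→4.75 (rectal suppository):
  [0→1]: (0.00+37.28)/2 × 1 = 18.64
  [1→1.25]: (37.28+34.33)/2 × 0.25 = 8.95125
  [1.25→2.75]: (34.33+18.12)/2 × 1.5 = 39.3375
  [2.75→4.75]: (18.12+7.47)/2 × 2 = 25.59
  Sum = 92.51875 mg/L·h
Tail: C_last/k_e = 7.47/0.443 = 16.862
AUC_0→∞ (rectal suppository) = 92.51875 + 16.862 = 109.38075 mg/L·h
F = (AUC_ev/D_ev)/(AUC_iv/D_iv) = (109.38075/200)/(72.9/100) = 0.54690375/0.729 = 0.7502

F = 0.750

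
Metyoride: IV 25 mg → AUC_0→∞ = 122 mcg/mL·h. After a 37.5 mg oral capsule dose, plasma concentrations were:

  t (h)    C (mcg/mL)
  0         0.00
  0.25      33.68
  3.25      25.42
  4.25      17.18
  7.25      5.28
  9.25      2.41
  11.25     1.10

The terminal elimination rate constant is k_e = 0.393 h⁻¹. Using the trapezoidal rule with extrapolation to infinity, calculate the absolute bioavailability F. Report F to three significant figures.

F = 0.884

Trapezoidal AUC_0→11.25 (oral capsule):
  [0→0.25]: (0.00+33.68)/2 × 0.25 = 4.21
  [0.25→3.25]: (33.68+25.42)/2 × 3 = 88.65
  [3.25→4.25]: (25.42+17.18)/2 × 1 = 21.3
  [4.25→7.25]: (17.18+5.28)/2 × 3 = 33.69
  [7.25→9.25]: (5.28+2.41)/2 × 2 = 7.69
  [9.25→11.25]: (2.41+1.10)/2 × 2 = 3.51
  Sum = 159.05 mcg/mL·h
Tail: C_last/k_e = 1.10/0.393 = 2.799
AUC_0→∞ (oral capsule) = 159.05 + 2.799 = 161.849 mcg/mL·h
F = (AUC_ev/D_ev)/(AUC_iv/D_iv) = (161.849/37.5)/(122/25) = 4.31597/4.88 = 0.8844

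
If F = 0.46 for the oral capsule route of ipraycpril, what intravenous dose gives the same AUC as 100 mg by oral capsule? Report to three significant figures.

D_iv = 46.0 mg

Systemic exposure from an extravascular dose = F × D_ev, so the equivalent IV dose is F × D_ev.
D_iv = F × D_ev = 0.46 × 100 = 46 mg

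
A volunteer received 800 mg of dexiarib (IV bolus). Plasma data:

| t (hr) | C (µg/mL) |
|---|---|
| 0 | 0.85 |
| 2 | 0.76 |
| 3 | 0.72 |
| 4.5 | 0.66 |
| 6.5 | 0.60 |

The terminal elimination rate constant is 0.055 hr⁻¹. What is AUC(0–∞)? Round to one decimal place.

AUC = 15.6 µg/mL·hr

Trapezoidal AUC_0→6.5:
  [0→2]: (0.85+0.76)/2 × 2 = 1.61
  [2→3]: (0.76+0.72)/2 × 1 = 0.74
  [3→4.5]: (0.72+0.66)/2 × 1.5 = 1.035
  [4.5→6.5]: (0.66+0.60)/2 × 2 = 1.26
  Sum = 4.645 µg/mL·hr
Extrapolated tail: C_last / k_e = 0.60 / 0.055 = 10.909
AUC_0→∞ = 4.645 + 10.909 = 15.554 µg/mL·hr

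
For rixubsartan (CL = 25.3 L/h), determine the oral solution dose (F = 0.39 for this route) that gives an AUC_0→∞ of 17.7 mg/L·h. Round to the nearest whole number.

Dose = CL × AUC_0→∞ / F
     = 25.3 × 17.7 / 0.39 = 1148.23 mg

Dose = 1148 mg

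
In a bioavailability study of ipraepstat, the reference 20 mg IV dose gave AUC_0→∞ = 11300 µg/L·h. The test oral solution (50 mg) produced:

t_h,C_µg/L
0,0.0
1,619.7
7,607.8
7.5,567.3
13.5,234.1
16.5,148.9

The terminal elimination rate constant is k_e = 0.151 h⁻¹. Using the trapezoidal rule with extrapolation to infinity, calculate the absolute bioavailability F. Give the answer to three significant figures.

F = 0.292

Trapezoidal AUC_0→16.5 (oral solution):
  [0→1]: (0.0+619.7)/2 × 1 = 309.85
  [1→7]: (619.7+607.8)/2 × 6 = 3682.5
  [7→7.5]: (607.8+567.3)/2 × 0.5 = 293.775
  [7.5→13.5]: (567.3+234.1)/2 × 6 = 2404.2
  [13.5→16.5]: (234.1+148.9)/2 × 3 = 574.5
  Sum = 7264.825 µg/L·h
Tail: C_last/k_e = 148.9/0.151 = 986.093
AUC_0→∞ (oral solution) = 7264.825 + 986.093 = 8250.918 µg/L·h
F = (AUC_ev/D_ev)/(AUC_iv/D_iv) = (8250.918/50)/(11300/20) = 165.01836/565 = 0.2921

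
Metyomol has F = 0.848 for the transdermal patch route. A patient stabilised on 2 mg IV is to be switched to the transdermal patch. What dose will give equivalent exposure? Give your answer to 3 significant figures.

For equal systemic exposure: F × D_ev = D_iv
D_ev = D_iv / F = 2 / 0.848 = 2.35849 mg

D_transdermal = 2.36 mg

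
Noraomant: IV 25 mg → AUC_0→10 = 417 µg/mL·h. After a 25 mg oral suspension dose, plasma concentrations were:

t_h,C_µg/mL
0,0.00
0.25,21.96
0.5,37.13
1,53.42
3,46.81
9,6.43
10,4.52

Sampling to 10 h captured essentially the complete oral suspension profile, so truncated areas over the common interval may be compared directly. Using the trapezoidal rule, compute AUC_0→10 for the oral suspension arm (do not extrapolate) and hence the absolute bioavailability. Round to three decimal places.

Trapezoidal AUC_0→10 (oral suspension):
  [0→0.25]: (0.00+21.96)/2 × 0.25 = 2.745
  [0.25→0.5]: (21.96+37.13)/2 × 0.25 = 7.38625
  [0.5→1]: (37.13+53.42)/2 × 0.5 = 22.6375
  [1→3]: (53.42+46.81)/2 × 2 = 100.23
  [3→9]: (46.81+6.43)/2 × 6 = 159.72
  [9→10]: (6.43+4.52)/2 × 1 = 5.475
  Sum = 298.19375 µg/mL·h
F = (AUC_ev/D_ev)/(AUC_iv/D_iv) = (298.19375/25)/(417/25) = 11.92775/16.68 = 0.7151

F = 0.715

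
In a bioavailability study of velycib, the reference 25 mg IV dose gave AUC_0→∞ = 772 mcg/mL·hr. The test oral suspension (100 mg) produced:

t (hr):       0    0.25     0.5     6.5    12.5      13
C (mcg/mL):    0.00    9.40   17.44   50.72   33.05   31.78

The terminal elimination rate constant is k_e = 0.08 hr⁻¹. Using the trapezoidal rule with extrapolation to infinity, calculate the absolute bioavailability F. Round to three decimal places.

F = 0.283

Trapezoidal AUC_0→13 (oral suspension):
  [0→0.25]: (0.00+9.40)/2 × 0.25 = 1.175
  [0.25→0.5]: (9.40+17.44)/2 × 0.25 = 3.355
  [0.5→6.5]: (17.44+50.72)/2 × 6 = 204.48
  [6.5→12.5]: (50.72+33.05)/2 × 6 = 251.31
  [12.5→13]: (33.05+31.78)/2 × 0.5 = 16.2075
  Sum = 476.5275 mcg/mL·hr
Tail: C_last/k_e = 31.78/0.08 = 397.250
AUC_0→∞ (oral suspension) = 476.5275 + 397.250 = 873.7775 mcg/mL·hr
F = (AUC_ev/D_ev)/(AUC_iv/D_iv) = (873.7775/100)/(772/25) = 8.737775/30.88 = 0.2830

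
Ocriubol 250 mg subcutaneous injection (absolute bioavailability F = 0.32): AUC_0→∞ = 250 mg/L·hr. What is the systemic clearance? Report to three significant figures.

CL = F × Dose / AUC_0→∞
   = 0.32 × 250 / 250 = 0.32 L/hr

CL = 0.320 L/hr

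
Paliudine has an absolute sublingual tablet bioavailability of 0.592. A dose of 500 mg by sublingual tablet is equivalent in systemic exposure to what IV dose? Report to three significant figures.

Systemic exposure from an extravascular dose = F × D_ev, so the equivalent IV dose is F × D_ev.
D_iv = F × D_ev = 0.592 × 500 = 296 mg

D_iv = 296 mg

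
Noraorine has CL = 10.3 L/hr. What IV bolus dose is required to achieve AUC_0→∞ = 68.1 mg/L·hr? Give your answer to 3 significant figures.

Dose = 701 mg

Dose_iv = CL × AUC_0→∞
     = 10.3 × 68.1 = 701.43 mg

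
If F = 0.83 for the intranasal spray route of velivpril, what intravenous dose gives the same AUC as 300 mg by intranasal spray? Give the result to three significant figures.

Systemic exposure from an extravascular dose = F × D_ev, so the equivalent IV dose is F × D_ev.
D_iv = F × D_ev = 0.83 × 300 = 249 mg

D_iv = 249 mg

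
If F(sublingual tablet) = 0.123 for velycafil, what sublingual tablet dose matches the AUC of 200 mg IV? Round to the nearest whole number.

D_sublingual = 1626 mg

For equal systemic exposure: F × D_ev = D_iv
D_ev = D_iv / F = 200 / 0.123 = 1626.02 mg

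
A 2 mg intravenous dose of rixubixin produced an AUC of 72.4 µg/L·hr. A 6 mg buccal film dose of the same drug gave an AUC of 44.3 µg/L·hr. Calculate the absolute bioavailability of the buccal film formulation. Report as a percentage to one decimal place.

F = (AUC_ev / D_ev) / (AUC_iv / D_iv)
  = (44.3/6) / (72.4/2)
  = 7.38333 / 36.2 = 0.2040
  = 20.40%

F = 20.4%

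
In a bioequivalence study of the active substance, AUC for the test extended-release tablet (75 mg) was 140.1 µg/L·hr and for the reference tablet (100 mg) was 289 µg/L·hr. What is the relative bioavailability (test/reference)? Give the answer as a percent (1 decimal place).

F_rel = 64.6%

F_rel = (AUC_test/D_test) / (AUC_ref/D_ref)
      = (140.1/75) / (289/100)
      = 1.868 / 2.89 = 0.6464 = 64.64%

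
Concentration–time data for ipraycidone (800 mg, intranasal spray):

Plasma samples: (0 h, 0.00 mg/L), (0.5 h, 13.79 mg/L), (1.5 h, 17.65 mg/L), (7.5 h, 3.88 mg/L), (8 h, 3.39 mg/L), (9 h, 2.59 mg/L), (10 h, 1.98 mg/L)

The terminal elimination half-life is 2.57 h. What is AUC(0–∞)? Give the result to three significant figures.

AUC = 98.2 mg/L·h

Trapezoidal AUC_0→10:
  [0→0.5]: (0.00+13.79)/2 × 0.5 = 3.4475
  [0.5→1.5]: (13.79+17.65)/2 × 1 = 15.72
  [1.5→7.5]: (17.65+3.88)/2 × 6 = 64.59
  [7.5→8]: (3.88+3.39)/2 × 0.5 = 1.8175
  [8→9]: (3.39+2.59)/2 × 1 = 2.99
  [9→10]: (2.59+1.98)/2 × 1 = 2.285
  Sum = 90.85 mg/L·h
k_e = ln2 / t½ = 0.693147 / 2.57 = 0.2697 h^-1
Extrapolated tail: C_last / k_e = 1.98 / 0.2697 = 7.341
AUC_0→∞ = 90.85 + 7.341 = 98.191 mg/L·h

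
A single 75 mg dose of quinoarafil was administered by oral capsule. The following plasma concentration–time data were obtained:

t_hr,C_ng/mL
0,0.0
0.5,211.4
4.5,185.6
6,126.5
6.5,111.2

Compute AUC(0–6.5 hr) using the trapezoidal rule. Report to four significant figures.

AUC = 1140 ng/mL·hr

Trapezoidal AUC_0→6.5:
  [0→0.5]: (0.0+211.4)/2 × 0.5 = 52.85
  [0.5→4.5]: (211.4+185.6)/2 × 4 = 794.0
  [4.5→6]: (185.6+126.5)/2 × 1.5 = 234.075
  [6→6.5]: (126.5+111.2)/2 × 0.5 = 59.425
  Sum = 1140.35 ng/mL·hr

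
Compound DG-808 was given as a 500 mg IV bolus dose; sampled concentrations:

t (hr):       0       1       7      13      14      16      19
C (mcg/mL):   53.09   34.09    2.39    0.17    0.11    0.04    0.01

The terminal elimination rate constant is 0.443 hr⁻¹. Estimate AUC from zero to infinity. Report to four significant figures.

Trapezoidal AUC_0→19:
  [0→1]: (53.09+34.09)/2 × 1 = 43.59
  [1→7]: (34.09+2.39)/2 × 6 = 109.44
  [7→13]: (2.39+0.17)/2 × 6 = 7.68
  [13→14]: (0.17+0.11)/2 × 1 = 0.14
  [14→16]: (0.11+0.04)/2 × 2 = 0.15
  [16→19]: (0.04+0.01)/2 × 3 = 0.075
  Sum = 161.075 mcg/mL·hr
Extrapolated tail: C_last / k_e = 0.01 / 0.443 = 0.023
AUC_0→∞ = 161.075 + 0.023 = 161.098 mcg/mL·hr

AUC = 161.1 mcg/mL·hr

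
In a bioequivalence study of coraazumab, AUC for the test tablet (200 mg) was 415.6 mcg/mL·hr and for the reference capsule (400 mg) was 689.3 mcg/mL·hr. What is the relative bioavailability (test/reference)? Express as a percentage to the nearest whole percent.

F_rel = (AUC_test/D_test) / (AUC_ref/D_ref)
      = (415.6/200) / (689.3/400)
      = 2.078 / 1.72325 = 1.2059 = 120.59%

F_rel = 121%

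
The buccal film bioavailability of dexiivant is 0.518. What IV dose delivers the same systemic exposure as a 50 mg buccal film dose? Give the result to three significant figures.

Systemic exposure from an extravascular dose = F × D_ev, so the equivalent IV dose is F × D_ev.
D_iv = F × D_ev = 0.518 × 50 = 25.9 mg

D_iv = 25.9 mg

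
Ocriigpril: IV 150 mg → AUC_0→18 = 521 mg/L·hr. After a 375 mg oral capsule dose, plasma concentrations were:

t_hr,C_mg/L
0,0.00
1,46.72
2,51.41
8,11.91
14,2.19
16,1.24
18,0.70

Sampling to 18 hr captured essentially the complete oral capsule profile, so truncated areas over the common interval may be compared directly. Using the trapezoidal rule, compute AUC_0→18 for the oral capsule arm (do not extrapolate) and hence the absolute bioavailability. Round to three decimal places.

Trapezoidal AUC_0→18 (oral capsule):
  [0→1]: (0.00+46.72)/2 × 1 = 23.36
  [1→2]: (46.72+51.41)/2 × 1 = 49.065
  [2→8]: (51.41+11.91)/2 × 6 = 189.96
  [8→14]: (11.91+2.19)/2 × 6 = 42.3
  [14→16]: (2.19+1.24)/2 × 2 = 3.43
  [16→18]: (1.24+0.70)/2 × 2 = 1.94
  Sum = 310.055 mg/L·hr
F = (AUC_ev/D_ev)/(AUC_iv/D_iv) = (310.055/375)/(521/150) = 0.826813/3.47333 = 0.2380

F = 0.238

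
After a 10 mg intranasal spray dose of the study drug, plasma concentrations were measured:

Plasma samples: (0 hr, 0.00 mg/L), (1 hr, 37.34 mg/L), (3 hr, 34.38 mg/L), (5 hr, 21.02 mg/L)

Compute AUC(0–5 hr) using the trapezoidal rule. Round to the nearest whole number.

Trapezoidal AUC_0→5:
  [0→1]: (0.00+37.34)/2 × 1 = 18.67
  [1→3]: (37.34+34.38)/2 × 2 = 71.72
  [3→5]: (34.38+21.02)/2 × 2 = 55.4
  Sum = 145.79 mg/L·hr

AUC = 146 mg/L·hr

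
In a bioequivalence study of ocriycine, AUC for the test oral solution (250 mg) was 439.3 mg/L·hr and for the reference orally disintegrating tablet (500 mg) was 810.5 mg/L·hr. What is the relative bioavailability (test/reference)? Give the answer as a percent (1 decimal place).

F_rel = 108.4%

F_rel = (AUC_test/D_test) / (AUC_ref/D_ref)
      = (439.3/250) / (810.5/500)
      = 1.7572 / 1.621 = 1.0840 = 108.40%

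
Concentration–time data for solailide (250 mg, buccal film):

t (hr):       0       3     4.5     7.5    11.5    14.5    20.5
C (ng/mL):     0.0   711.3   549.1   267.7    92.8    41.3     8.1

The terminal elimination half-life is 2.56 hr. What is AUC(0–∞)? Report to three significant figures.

Trapezoidal AUC_0→20.5:
  [0→3]: (0.0+711.3)/2 × 3 = 1066.95
  [3→4.5]: (711.3+549.1)/2 × 1.5 = 945.3
  [4.5→7.5]: (549.1+267.7)/2 × 3 = 1225.2
  [7.5→11.5]: (267.7+92.8)/2 × 4 = 721.0
  [11.5→14.5]: (92.8+41.3)/2 × 3 = 201.15
  [14.5→20.5]: (41.3+8.1)/2 × 6 = 148.2
  Sum = 4307.8 ng/mL·hr
k_e = ln2 / t½ = 0.693147 / 2.56 = 0.2708 hr^-1
Extrapolated tail: C_last / k_e = 8.1 / 0.2708 = 29.911
AUC_0→∞ = 4307.8 + 29.911 = 4337.711 ng/mL·hr

AUC = 4340 ng/mL·hr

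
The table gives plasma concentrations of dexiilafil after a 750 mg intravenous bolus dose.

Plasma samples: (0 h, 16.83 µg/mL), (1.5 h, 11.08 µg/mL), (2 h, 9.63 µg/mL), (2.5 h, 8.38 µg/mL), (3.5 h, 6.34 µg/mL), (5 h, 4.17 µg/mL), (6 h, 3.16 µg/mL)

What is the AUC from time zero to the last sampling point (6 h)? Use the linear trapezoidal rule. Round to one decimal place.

AUC = 49.5 µg/mL·h

Trapezoidal AUC_0→6:
  [0→1.5]: (16.83+11.08)/2 × 1.5 = 20.9325
  [1.5→2]: (11.08+9.63)/2 × 0.5 = 5.1775
  [2→2.5]: (9.63+8.38)/2 × 0.5 = 4.5025
  [2.5→3.5]: (8.38+6.34)/2 × 1 = 7.36
  [3.5→5]: (6.34+4.17)/2 × 1.5 = 7.8825
  [5→6]: (4.17+3.16)/2 × 1 = 3.665
  Sum = 49.52 µg/mL·h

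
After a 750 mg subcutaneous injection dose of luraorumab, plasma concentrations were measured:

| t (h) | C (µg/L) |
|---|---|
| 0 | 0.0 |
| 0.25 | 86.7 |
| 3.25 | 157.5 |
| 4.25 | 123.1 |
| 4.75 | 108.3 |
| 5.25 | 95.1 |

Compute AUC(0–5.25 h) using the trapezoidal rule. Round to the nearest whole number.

Trapezoidal AUC_0→5.25:
  [0→0.25]: (0.0+86.7)/2 × 0.25 = 10.8375
  [0.25→3.25]: (86.7+157.5)/2 × 3 = 366.3
  [3.25→4.25]: (157.5+123.1)/2 × 1 = 140.3
  [4.25→4.75]: (123.1+108.3)/2 × 0.5 = 57.85
  [4.75→5.25]: (108.3+95.1)/2 × 0.5 = 50.85
  Sum = 626.1375 µg/L·h

AUC = 626 µg/L·h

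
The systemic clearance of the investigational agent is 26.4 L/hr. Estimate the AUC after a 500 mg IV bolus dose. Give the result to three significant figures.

AUC = 18.9 mg/L·hr

AUC_0→∞ = Dose_iv / CL
        = 500 / 26.4 = 18.9394 mg/L·hr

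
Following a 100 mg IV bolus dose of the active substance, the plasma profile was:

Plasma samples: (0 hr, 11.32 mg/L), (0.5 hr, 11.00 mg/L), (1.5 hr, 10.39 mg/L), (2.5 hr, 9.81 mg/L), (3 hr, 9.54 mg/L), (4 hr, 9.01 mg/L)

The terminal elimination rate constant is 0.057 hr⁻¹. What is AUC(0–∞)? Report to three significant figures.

AUC = 199 mg/L·hr

Trapezoidal AUC_0→4:
  [0→0.5]: (11.32+11.00)/2 × 0.5 = 5.58
  [0.5→1.5]: (11.00+10.39)/2 × 1 = 10.695
  [1.5→2.5]: (10.39+9.81)/2 × 1 = 10.1
  [2.5→3]: (9.81+9.54)/2 × 0.5 = 4.8375
  [3→4]: (9.54+9.01)/2 × 1 = 9.275
  Sum = 40.4875 mg/L·hr
Extrapolated tail: C_last / k_e = 9.01 / 0.057 = 158.070
AUC_0→∞ = 40.4875 + 158.070 = 198.5575 mg/L·hr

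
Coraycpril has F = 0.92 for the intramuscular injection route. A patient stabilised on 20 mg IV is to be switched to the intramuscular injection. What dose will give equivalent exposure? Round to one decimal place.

D_intramuscular = 21.7 mg

For equal systemic exposure: F × D_ev = D_iv
D_ev = D_iv / F = 20 / 0.92 = 21.7391 mg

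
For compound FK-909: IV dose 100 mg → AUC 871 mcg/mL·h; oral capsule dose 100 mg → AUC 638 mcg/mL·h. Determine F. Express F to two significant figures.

F = 0.73

F = (AUC_ev / D_ev) / (AUC_iv / D_iv)
  = (638/100) / (871/100)
  = 6.38 / 8.71 = 0.7325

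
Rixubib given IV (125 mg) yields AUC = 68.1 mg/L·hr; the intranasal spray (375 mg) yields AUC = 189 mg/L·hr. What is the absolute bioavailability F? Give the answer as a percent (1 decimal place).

F = 92.5%

F = (AUC_ev / D_ev) / (AUC_iv / D_iv)
  = (189/375) / (68.1/125)
  = 0.504 / 0.5448 = 0.9251
  = 92.51%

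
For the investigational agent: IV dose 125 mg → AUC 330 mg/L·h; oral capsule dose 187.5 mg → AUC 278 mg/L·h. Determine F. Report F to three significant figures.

F = 0.562

F = (AUC_ev / D_ev) / (AUC_iv / D_iv)
  = (278/187.5) / (330/125)
  = 1.48267 / 2.64 = 0.5616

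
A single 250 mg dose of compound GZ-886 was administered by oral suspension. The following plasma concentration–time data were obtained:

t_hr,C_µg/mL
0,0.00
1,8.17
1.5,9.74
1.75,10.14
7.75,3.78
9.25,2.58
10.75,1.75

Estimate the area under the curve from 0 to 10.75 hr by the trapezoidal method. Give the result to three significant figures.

AUC = 60.8 µg/mL·hr

Trapezoidal AUC_0→10.75:
  [0→1]: (0.00+8.17)/2 × 1 = 4.085
  [1→1.5]: (8.17+9.74)/2 × 0.5 = 4.4775
  [1.5→1.75]: (9.74+10.14)/2 × 0.25 = 2.485
  [1.75→7.75]: (10.14+3.78)/2 × 6 = 41.76
  [7.75→9.25]: (3.78+2.58)/2 × 1.5 = 4.77
  [9.25→10.75]: (2.58+1.75)/2 × 1.5 = 3.2475
  Sum = 60.825 µg/mL·hr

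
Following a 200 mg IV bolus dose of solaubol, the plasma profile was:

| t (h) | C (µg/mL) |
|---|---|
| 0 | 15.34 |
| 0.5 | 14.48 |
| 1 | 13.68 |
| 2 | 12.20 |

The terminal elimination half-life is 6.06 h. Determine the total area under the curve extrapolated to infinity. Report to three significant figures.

AUC = 134 µg/mL·h

Trapezoidal AUC_0→2:
  [0→0.5]: (15.34+14.48)/2 × 0.5 = 7.455
  [0.5→1]: (14.48+13.68)/2 × 0.5 = 7.04
  [1→2]: (13.68+12.20)/2 × 1 = 12.94
  Sum = 27.435 µg/mL·h
k_e = ln2 / t½ = 0.693147 / 6.06 = 0.1144 h^-1
Extrapolated tail: C_last / k_e = 12.20 / 0.1144 = 106.643
AUC_0→∞ = 27.435 + 106.643 = 134.078 µg/mL·h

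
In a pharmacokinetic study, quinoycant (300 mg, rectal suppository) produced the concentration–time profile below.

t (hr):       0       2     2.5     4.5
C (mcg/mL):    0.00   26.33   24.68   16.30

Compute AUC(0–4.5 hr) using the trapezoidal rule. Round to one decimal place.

AUC = 80.1 mcg/mL·hr

Trapezoidal AUC_0→4.5:
  [0→2]: (0.00+26.33)/2 × 2 = 26.33
  [2→2.5]: (26.33+24.68)/2 × 0.5 = 12.7525
  [2.5→4.5]: (24.68+16.30)/2 × 2 = 40.98
  Sum = 80.0625 mcg/mL·hr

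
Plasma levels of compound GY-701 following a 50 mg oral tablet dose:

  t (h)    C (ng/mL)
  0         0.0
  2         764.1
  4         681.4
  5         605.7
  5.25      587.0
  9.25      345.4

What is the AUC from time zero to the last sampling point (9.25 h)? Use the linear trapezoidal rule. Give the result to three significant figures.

AUC = 4870 ng/mL·h

Trapezoidal AUC_0→9.25:
  [0→2]: (0.0+764.1)/2 × 2 = 764.1
  [2→4]: (764.1+681.4)/2 × 2 = 1445.5
  [4→5]: (681.4+605.7)/2 × 1 = 643.55
  [5→5.25]: (605.7+587.0)/2 × 0.25 = 149.0875
  [5.25→9.25]: (587.0+345.4)/2 × 4 = 1864.8
  Sum = 4867.0375 ng/mL·h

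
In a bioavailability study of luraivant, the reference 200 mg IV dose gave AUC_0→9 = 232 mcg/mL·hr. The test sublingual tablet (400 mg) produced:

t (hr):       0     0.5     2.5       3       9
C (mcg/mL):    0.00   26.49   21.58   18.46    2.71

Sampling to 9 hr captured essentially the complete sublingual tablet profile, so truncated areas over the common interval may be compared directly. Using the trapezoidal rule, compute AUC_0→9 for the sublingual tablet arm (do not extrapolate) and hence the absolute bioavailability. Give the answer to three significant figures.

Trapezoidal AUC_0→9 (sublingual tablet):
  [0→0.5]: (0.00+26.49)/2 × 0.5 = 6.6225
  [0.5→2.5]: (26.49+21.58)/2 × 2 = 48.07
  [2.5→3]: (21.58+18.46)/2 × 0.5 = 10.01
  [3→9]: (18.46+2.71)/2 × 6 = 63.51
  Sum = 128.2125 mcg/mL·hr
F = (AUC_ev/D_ev)/(AUC_iv/D_iv) = (128.2125/400)/(232/200) = 0.32053125/1.16 = 0.2763

F = 0.276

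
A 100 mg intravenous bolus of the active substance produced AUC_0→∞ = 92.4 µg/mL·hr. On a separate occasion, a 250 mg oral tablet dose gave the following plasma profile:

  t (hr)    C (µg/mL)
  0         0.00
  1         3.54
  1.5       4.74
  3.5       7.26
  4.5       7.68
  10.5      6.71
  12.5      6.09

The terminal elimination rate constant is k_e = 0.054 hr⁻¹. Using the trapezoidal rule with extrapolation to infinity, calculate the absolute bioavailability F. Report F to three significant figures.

Trapezoidal AUC_0→12.5 (oral tablet):
  [0→1]: (0.00+3.54)/2 × 1 = 1.77
  [1→1.5]: (3.54+4.74)/2 × 0.5 = 2.07
  [1.5→3.5]: (4.74+7.26)/2 × 2 = 12.0
  [3.5→4.5]: (7.26+7.68)/2 × 1 = 7.47
  [4.5→10.5]: (7.68+6.71)/2 × 6 = 43.17
  [10.5→12.5]: (6.71+6.09)/2 × 2 = 12.8
  Sum = 79.28 µg/mL·hr
Tail: C_last/k_e = 6.09/0.054 = 112.778
AUC_0→∞ (oral tablet) = 79.28 + 112.778 = 192.058 µg/mL·hr
F = (AUC_ev/D_ev)/(AUC_iv/D_iv) = (192.058/250)/(92.4/100) = 0.768232/0.924 = 0.8314

F = 0.831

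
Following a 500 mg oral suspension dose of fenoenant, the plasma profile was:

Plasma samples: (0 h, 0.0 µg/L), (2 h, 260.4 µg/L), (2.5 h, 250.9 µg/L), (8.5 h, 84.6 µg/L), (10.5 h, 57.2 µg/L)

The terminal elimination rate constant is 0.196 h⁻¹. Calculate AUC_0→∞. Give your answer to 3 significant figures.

Trapezoidal AUC_0→10.5:
  [0→2]: (0.0+260.4)/2 × 2 = 260.4
  [2→2.5]: (260.4+250.9)/2 × 0.5 = 127.825
  [2.5→8.5]: (250.9+84.6)/2 × 6 = 1006.5
  [8.5→10.5]: (84.6+57.2)/2 × 2 = 141.8
  Sum = 1536.525 µg/L·h
Extrapolated tail: C_last / k_e = 57.2 / 0.196 = 291.837
AUC_0→∞ = 1536.525 + 291.837 = 1828.362 µg/L·h

AUC = 1830 µg/L·h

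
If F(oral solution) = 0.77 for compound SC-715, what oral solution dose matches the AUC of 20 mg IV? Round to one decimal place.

For equal systemic exposure: F × D_ev = D_iv
D_ev = D_iv / F = 20 / 0.77 = 25.974 mg

D_oral = 26.0 mg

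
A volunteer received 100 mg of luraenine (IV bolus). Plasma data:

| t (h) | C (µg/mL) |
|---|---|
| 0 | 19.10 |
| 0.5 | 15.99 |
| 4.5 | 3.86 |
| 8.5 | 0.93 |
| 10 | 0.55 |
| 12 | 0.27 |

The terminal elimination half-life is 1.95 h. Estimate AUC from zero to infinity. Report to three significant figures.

AUC = 60.7 µg/mL·h

Trapezoidal AUC_0→12:
  [0→0.5]: (19.10+15.99)/2 × 0.5 = 8.7725
  [0.5→4.5]: (15.99+3.86)/2 × 4 = 39.7
  [4.5→8.5]: (3.86+0.93)/2 × 4 = 9.58
  [8.5→10]: (0.93+0.55)/2 × 1.5 = 1.11
  [10→12]: (0.55+0.27)/2 × 2 = 0.82
  Sum = 59.9825 µg/mL·h
k_e = ln2 / t½ = 0.693147 / 1.95 = 0.3555 h^-1
Extrapolated tail: C_last / k_e = 0.27 / 0.3555 = 0.759
AUC_0→∞ = 59.9825 + 0.759 = 60.7415 µg/mL·h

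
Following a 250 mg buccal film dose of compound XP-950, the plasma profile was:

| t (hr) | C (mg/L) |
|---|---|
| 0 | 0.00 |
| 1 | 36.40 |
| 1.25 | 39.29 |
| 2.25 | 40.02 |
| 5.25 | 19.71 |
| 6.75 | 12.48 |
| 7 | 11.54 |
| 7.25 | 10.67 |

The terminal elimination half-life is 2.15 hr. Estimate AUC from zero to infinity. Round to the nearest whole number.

Trapezoidal AUC_0→7.25:
  [0→1]: (0.00+36.40)/2 × 1 = 18.2
  [1→1.25]: (36.40+39.29)/2 × 0.25 = 9.46125
  [1.25→2.25]: (39.29+40.02)/2 × 1 = 39.655
  [2.25→5.25]: (40.02+19.71)/2 × 3 = 89.595
  [5.25→6.75]: (19.71+12.48)/2 × 1.5 = 24.1425
  [6.75→7]: (12.48+11.54)/2 × 0.25 = 3.0025
  [7→7.25]: (11.54+10.67)/2 × 0.25 = 2.77625
  Sum = 186.8325 mg/L·hr
k_e = ln2 / t½ = 0.693147 / 2.15 = 0.3224 hr^-1
Extrapolated tail: C_last / k_e = 10.67 / 0.3224 = 33.096
AUC_0→∞ = 186.8325 + 33.096 = 219.9285 mg/L·hr

AUC = 220 mg/L·hr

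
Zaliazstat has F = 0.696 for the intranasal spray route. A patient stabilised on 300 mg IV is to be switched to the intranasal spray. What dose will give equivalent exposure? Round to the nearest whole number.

For equal systemic exposure: F × D_ev = D_iv
D_ev = D_iv / F = 300 / 0.696 = 431.034 mg

D_intranasal = 431 mg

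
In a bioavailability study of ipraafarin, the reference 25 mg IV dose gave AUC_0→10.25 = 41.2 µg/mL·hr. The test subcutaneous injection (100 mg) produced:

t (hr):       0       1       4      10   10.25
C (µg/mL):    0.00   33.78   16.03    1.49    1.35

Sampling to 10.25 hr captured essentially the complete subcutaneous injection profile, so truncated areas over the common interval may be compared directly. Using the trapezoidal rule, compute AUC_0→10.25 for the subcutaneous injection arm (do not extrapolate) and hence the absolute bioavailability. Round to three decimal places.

Trapezoidal AUC_0→10.25 (subcutaneous injection):
  [0→1]: (0.00+33.78)/2 × 1 = 16.89
  [1→4]: (33.78+16.03)/2 × 3 = 74.715
  [4→10]: (16.03+1.49)/2 × 6 = 52.56
  [10→10.25]: (1.49+1.35)/2 × 0.25 = 0.355
  Sum = 144.52 µg/mL·hr
F = (AUC_ev/D_ev)/(AUC_iv/D_iv) = (144.52/100)/(41.2/25) = 1.4452/1.648 = 0.8769

F = 0.877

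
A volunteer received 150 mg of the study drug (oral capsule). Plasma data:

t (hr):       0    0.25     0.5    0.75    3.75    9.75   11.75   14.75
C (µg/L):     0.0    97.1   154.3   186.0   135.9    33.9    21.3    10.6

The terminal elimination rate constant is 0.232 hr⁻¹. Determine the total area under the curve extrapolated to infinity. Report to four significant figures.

Trapezoidal AUC_0→14.75:
  [0→0.25]: (0.0+97.1)/2 × 0.25 = 12.1375
  [0.25→0.5]: (97.1+154.3)/2 × 0.25 = 31.425
  [0.5→0.75]: (154.3+186.0)/2 × 0.25 = 42.5375
  [0.75→3.75]: (186.0+135.9)/2 × 3 = 482.85
  [3.75→9.75]: (135.9+33.9)/2 × 6 = 509.4
  [9.75→11.75]: (33.9+21.3)/2 × 2 = 55.2
  [11.75→14.75]: (21.3+10.6)/2 × 3 = 47.85
  Sum = 1181.4 µg/L·hr
Extrapolated tail: C_last / k_e = 10.6 / 0.232 = 45.690
AUC_0→∞ = 1181.4 + 45.690 = 1227.09 µg/L·hr

AUC = 1227 µg/L·hr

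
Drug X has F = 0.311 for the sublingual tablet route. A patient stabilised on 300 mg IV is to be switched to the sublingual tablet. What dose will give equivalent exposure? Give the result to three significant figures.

D_sublingual = 965 mg

For equal systemic exposure: F × D_ev = D_iv
D_ev = D_iv / F = 300 / 0.311 = 964.63 mg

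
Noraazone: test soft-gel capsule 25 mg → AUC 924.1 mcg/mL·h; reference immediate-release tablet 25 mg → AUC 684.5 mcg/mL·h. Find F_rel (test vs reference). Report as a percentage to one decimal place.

F_rel = 135.0%

F_rel = (AUC_test/D_test) / (AUC_ref/D_ref)
      = (924.1/25) / (684.5/25)
      = 36.964 / 27.38 = 1.3500 = 135.00%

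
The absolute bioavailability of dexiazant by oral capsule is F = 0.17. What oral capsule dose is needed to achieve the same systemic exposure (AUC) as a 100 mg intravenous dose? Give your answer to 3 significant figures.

D_oral = 588 mg

For equal systemic exposure: F × D_ev = D_iv
D_ev = D_iv / F = 100 / 0.17 = 588.235 mg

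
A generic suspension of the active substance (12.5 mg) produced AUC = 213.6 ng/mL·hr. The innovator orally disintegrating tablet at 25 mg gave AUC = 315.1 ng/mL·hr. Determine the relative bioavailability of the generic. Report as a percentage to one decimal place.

F_rel = 135.6%

F_rel = (AUC_test/D_test) / (AUC_ref/D_ref)
      = (213.6/12.5) / (315.1/25)
      = 17.088 / 12.604 = 1.3558 = 135.58%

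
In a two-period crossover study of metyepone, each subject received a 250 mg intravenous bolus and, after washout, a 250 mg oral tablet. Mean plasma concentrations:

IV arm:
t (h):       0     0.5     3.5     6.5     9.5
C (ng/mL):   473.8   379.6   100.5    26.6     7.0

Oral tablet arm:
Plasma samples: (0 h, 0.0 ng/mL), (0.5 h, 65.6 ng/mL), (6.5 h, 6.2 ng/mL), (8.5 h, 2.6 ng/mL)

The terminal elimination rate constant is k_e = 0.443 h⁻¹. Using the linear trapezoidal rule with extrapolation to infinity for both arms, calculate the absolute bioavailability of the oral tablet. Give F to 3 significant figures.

F = 0.207

Trapezoidal AUC_0→9.5 (IV):
  [0→0.5]: (473.8+379.6)/2 × 0.5 = 213.35
  [0.5→3.5]: (379.6+100.5)/2 × 3 = 720.15
  [3.5→6.5]: (100.5+26.6)/2 × 3 = 190.65
  [6.5→9.5]: (26.6+7.0)/2 × 3 = 50.4
  Sum = 1174.55 ng/mL·h
IV tail: 7.0/0.443 = 15.801; AUC_iv,0→∞ = 1174.55 + 15.801 = 1190.351 ng/mL·h
Trapezoidal AUC_0→8.5 (oral tablet):
  [0→0.5]: (0.0+65.6)/2 × 0.5 = 16.4
  [0.5→6.5]: (65.6+6.2)/2 × 6 = 215.4
  [6.5→8.5]: (6.2+2.6)/2 × 2 = 8.8
  Sum = 240.6 ng/mL·h
oral tablet tail: 2.6/0.443 = 5.869; AUC_ev,0→∞ = 240.6 + 5.869 = 246.469 ng/mL·h
F = (AUC_ev/D_ev)/(AUC_iv/D_iv) = (246.469/250)/(1190.351/250) = 0.985876/4.761404 = 0.2071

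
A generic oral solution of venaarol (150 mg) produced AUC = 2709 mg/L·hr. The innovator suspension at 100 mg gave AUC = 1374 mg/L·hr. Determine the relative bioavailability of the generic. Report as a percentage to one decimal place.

F_rel = (AUC_test/D_test) / (AUC_ref/D_ref)
      = (2709/150) / (1374/100)
      = 18.06 / 13.74 = 1.3144 = 131.44%

F_rel = 131.4%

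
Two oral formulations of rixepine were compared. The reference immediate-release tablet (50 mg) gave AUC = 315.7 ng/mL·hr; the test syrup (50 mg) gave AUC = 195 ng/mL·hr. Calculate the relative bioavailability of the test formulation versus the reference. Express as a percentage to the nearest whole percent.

F_rel = 62%

F_rel = (AUC_test/D_test) / (AUC_ref/D_ref)
      = (195/50) / (315.7/50)
      = 3.9 / 6.314 = 0.6177 = 61.77%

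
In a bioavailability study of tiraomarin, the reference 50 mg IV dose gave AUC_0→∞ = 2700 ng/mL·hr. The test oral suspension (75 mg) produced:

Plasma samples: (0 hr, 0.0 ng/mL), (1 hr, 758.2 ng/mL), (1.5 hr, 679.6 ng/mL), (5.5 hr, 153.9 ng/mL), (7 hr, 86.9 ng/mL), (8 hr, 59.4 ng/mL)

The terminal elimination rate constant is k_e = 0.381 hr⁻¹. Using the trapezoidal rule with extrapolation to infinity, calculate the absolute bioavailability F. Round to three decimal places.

Trapezoidal AUC_0→8 (oral suspension):
  [0→1]: (0.0+758.2)/2 × 1 = 379.1
  [1→1.5]: (758.2+679.6)/2 × 0.5 = 359.45
  [1.5→5.5]: (679.6+153.9)/2 × 4 = 1667.0
  [5.5→7]: (153.9+86.9)/2 × 1.5 = 180.6
  [7→8]: (86.9+59.4)/2 × 1 = 73.15
  Sum = 2659.3 ng/mL·hr
Tail: C_last/k_e = 59.4/0.381 = 155.906
AUC_0→∞ (oral suspension) = 2659.3 + 155.906 = 2815.206 ng/mL·hr
F = (AUC_ev/D_ev)/(AUC_iv/D_iv) = (2815.206/75)/(2700/50) = 37.53608/54 = 0.6951

F = 0.695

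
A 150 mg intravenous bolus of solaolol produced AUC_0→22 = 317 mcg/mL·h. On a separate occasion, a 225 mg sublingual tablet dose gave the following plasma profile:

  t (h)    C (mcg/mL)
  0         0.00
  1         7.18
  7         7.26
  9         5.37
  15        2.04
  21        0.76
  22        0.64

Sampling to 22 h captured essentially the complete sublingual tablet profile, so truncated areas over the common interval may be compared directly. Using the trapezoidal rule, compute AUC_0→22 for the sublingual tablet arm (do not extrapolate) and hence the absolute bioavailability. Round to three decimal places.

F = 0.191

Trapezoidal AUC_0→22 (sublingual tablet):
  [0→1]: (0.00+7.18)/2 × 1 = 3.59
  [1→7]: (7.18+7.26)/2 × 6 = 43.32
  [7→9]: (7.26+5.37)/2 × 2 = 12.63
  [9→15]: (5.37+2.04)/2 × 6 = 22.23
  [15→21]: (2.04+0.76)/2 × 6 = 8.4
  [21→22]: (0.76+0.64)/2 × 1 = 0.7
  Sum = 90.87 mcg/mL·h
F = (AUC_ev/D_ev)/(AUC_iv/D_iv) = (90.87/225)/(317/150) = 0.403867/2.11333 = 0.1911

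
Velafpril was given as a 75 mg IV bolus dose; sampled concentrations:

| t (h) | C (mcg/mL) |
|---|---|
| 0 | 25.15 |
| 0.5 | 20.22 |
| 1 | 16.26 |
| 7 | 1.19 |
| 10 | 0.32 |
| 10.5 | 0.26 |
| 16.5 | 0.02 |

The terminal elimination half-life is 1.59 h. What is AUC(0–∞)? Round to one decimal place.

Trapezoidal AUC_0→16.5:
  [0→0.5]: (25.15+20.22)/2 × 0.5 = 11.3425
  [0.5→1]: (20.22+16.26)/2 × 0.5 = 9.12
  [1→7]: (16.26+1.19)/2 × 6 = 52.35
  [7→10]: (1.19+0.32)/2 × 3 = 2.265
  [10→10.5]: (0.32+0.26)/2 × 0.5 = 0.145
  [10.5→16.5]: (0.26+0.02)/2 × 6 = 0.84
  Sum = 76.0625 mcg/mL·h
k_e = ln2 / t½ = 0.693147 / 1.59 = 0.4359 h^-1
Extrapolated tail: C_last / k_e = 0.02 / 0.4359 = 0.046
AUC_0→∞ = 76.0625 + 0.046 = 76.1085 mcg/mL·h

AUC = 76.1 mcg/mL·h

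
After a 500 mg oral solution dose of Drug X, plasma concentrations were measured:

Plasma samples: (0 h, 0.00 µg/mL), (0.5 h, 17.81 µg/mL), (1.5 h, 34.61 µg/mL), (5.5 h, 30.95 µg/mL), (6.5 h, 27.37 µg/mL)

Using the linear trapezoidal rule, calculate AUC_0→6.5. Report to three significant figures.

AUC = 191 µg/mL·h

Trapezoidal AUC_0→6.5:
  [0→0.5]: (0.00+17.81)/2 × 0.5 = 4.4525
  [0.5→1.5]: (17.81+34.61)/2 × 1 = 26.21
  [1.5→5.5]: (34.61+30.95)/2 × 4 = 131.12
  [5.5→6.5]: (30.95+27.37)/2 × 1 = 29.16
  Sum = 190.9425 µg/mL·h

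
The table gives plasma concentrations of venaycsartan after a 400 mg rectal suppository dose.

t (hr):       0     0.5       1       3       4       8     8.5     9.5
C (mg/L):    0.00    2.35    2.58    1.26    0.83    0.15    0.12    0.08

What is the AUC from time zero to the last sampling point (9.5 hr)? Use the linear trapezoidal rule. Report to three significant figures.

AUC = 8.83 mg/L·hr

Trapezoidal AUC_0→9.5:
  [0→0.5]: (0.00+2.35)/2 × 0.5 = 0.5875
  [0.5→1]: (2.35+2.58)/2 × 0.5 = 1.2325
  [1→3]: (2.58+1.26)/2 × 2 = 3.84
  [3→4]: (1.26+0.83)/2 × 1 = 1.045
  [4→8]: (0.83+0.15)/2 × 4 = 1.96
  [8→8.5]: (0.15+0.12)/2 × 0.5 = 0.0675
  [8.5→9.5]: (0.12+0.08)/2 × 1 = 0.1
  Sum = 8.8325 mg/L·hr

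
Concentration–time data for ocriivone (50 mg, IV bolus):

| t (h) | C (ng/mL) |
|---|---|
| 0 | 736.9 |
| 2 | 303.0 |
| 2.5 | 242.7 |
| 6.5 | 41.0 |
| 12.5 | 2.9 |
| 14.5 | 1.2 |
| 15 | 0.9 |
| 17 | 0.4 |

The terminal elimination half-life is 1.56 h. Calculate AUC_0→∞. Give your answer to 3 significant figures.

Trapezoidal AUC_0→17:
  [0→2]: (736.9+303.0)/2 × 2 = 1039.9
  [2→2.5]: (303.0+242.7)/2 × 0.5 = 136.425
  [2.5→6.5]: (242.7+41.0)/2 × 4 = 567.4
  [6.5→12.5]: (41.0+2.9)/2 × 6 = 131.7
  [12.5→14.5]: (2.9+1.2)/2 × 2 = 4.1
  [14.5→15]: (1.2+0.9)/2 × 0.5 = 0.525
  [15→17]: (0.9+0.4)/2 × 2 = 1.3
  Sum = 1881.35 ng/mL·h
k_e = ln2 / t½ = 0.693147 / 1.56 = 0.4443 h^-1
Extrapolated tail: C_last / k_e = 0.4 / 0.4443 = 0.900
AUC_0→∞ = 1881.35 + 0.900 = 1882.25 ng/mL·h

AUC = 1880 ng/mL·h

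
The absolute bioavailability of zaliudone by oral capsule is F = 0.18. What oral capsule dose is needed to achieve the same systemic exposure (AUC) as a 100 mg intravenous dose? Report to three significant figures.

D_oral = 556 mg

For equal systemic exposure: F × D_ev = D_iv
D_ev = D_iv / F = 100 / 0.18 = 555.556 mg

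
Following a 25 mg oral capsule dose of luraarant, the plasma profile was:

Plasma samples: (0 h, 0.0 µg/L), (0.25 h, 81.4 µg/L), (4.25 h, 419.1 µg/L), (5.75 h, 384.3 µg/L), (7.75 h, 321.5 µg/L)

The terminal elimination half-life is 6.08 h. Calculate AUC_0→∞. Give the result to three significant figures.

AUC = 5140 µg/L·h

Trapezoidal AUC_0→7.75:
  [0→0.25]: (0.0+81.4)/2 × 0.25 = 10.175
  [0.25→4.25]: (81.4+419.1)/2 × 4 = 1001.0
  [4.25→5.75]: (419.1+384.3)/2 × 1.5 = 602.55
  [5.75→7.75]: (384.3+321.5)/2 × 2 = 705.8
  Sum = 2319.525 µg/L·h
k_e = ln2 / t½ = 0.693147 / 6.08 = 0.1140 h^-1
Extrapolated tail: C_last / k_e = 321.5 / 0.114 = 2820.175
AUC_0→∞ = 2319.525 + 2820.175 = 5139.7 µg/L·h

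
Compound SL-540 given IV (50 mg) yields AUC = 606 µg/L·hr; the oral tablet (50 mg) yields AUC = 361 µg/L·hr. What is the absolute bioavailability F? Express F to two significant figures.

F = 0.60

F = (AUC_ev / D_ev) / (AUC_iv / D_iv)
  = (361/50) / (606/50)
  = 7.22 / 12.12 = 0.5957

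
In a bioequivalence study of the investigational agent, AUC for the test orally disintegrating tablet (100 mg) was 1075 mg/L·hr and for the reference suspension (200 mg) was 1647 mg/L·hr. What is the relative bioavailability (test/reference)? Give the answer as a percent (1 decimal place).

F_rel = 130.5%

F_rel = (AUC_test/D_test) / (AUC_ref/D_ref)
      = (1075/100) / (1647/200)
      = 10.75 / 8.235 = 1.3054 = 130.54%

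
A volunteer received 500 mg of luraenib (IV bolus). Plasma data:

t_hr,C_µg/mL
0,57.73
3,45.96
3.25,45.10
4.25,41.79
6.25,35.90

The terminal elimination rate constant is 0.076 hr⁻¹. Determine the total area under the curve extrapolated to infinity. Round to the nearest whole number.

AUC = 760 µg/mL·hr

Trapezoidal AUC_0→6.25:
  [0→3]: (57.73+45.96)/2 × 3 = 155.535
  [3→3.25]: (45.96+45.10)/2 × 0.25 = 11.3825
  [3.25→4.25]: (45.10+41.79)/2 × 1 = 43.445
  [4.25→6.25]: (41.79+35.90)/2 × 2 = 77.69
  Sum = 288.0525 µg/mL·hr
Extrapolated tail: C_last / k_e = 35.90 / 0.076 = 472.368
AUC_0→∞ = 288.0525 + 472.368 = 760.4205 µg/mL·hr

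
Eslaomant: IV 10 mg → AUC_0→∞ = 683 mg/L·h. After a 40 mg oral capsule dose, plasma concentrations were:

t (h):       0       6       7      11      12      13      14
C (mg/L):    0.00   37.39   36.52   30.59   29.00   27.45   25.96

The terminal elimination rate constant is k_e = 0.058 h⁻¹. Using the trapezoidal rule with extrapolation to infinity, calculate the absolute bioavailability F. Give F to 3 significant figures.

F = 0.299

Trapezoidal AUC_0→14 (oral capsule):
  [0→6]: (0.00+37.39)/2 × 6 = 112.17
  [6→7]: (37.39+36.52)/2 × 1 = 36.955
  [7→11]: (36.52+30.59)/2 × 4 = 134.22
  [11→12]: (30.59+29.00)/2 × 1 = 29.795
  [12→13]: (29.00+27.45)/2 × 1 = 28.225
  [13→14]: (27.45+25.96)/2 × 1 = 26.705
  Sum = 368.07 mg/L·h
Tail: C_last/k_e = 25.96/0.058 = 447.586
AUC_0→∞ (oral capsule) = 368.07 + 447.586 = 815.656 mg/L·h
F = (AUC_ev/D_ev)/(AUC_iv/D_iv) = (815.656/40)/(683/10) = 20.3914/68.3 = 0.2986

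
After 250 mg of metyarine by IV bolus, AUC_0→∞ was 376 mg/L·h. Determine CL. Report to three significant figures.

CL = Dose_iv / AUC_0→∞
   = 250 / 376 = 0.664894 L/h

CL = 0.665 L/h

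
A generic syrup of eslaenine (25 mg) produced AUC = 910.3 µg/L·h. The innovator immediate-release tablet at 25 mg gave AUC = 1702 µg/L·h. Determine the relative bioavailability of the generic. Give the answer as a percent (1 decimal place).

F_rel = (AUC_test/D_test) / (AUC_ref/D_ref)
      = (910.3/25) / (1702/25)
      = 36.412 / 68.08 = 0.5348 = 53.48%

F_rel = 53.5%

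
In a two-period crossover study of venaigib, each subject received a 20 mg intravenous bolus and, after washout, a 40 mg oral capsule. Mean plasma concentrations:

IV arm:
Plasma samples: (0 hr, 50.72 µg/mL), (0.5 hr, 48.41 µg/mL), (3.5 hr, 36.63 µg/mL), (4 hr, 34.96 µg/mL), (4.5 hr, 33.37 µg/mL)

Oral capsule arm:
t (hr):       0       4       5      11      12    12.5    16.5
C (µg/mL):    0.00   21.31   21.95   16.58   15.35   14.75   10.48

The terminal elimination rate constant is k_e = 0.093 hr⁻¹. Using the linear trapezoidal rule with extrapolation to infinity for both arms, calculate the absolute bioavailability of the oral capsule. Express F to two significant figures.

F = 0.34

Trapezoidal AUC_0→4.5 (IV):
  [0→0.5]: (50.72+48.41)/2 × 0.5 = 24.7825
  [0.5→3.5]: (48.41+36.63)/2 × 3 = 127.56
  [3.5→4]: (36.63+34.96)/2 × 0.5 = 17.8975
  [4→4.5]: (34.96+33.37)/2 × 0.5 = 17.0825
  Sum = 187.3225 µg/mL·hr
IV tail: 33.37/0.093 = 358.817; AUC_iv,0→∞ = 187.3225 + 358.817 = 546.1395 µg/mL·hr
Trapezoidal AUC_0→16.5 (oral capsule):
  [0→4]: (0.00+21.31)/2 × 4 = 42.62
  [4→5]: (21.31+21.95)/2 × 1 = 21.63
  [5→11]: (21.95+16.58)/2 × 6 = 115.59
  [11→12]: (16.58+15.35)/2 × 1 = 15.965
  [12→12.5]: (15.35+14.75)/2 × 0.5 = 7.525
  [12.5→16.5]: (14.75+10.48)/2 × 4 = 50.46
  Sum = 253.79 µg/mL·hr
oral capsule tail: 10.48/0.093 = 112.688; AUC_ev,0→∞ = 253.79 + 112.688 = 366.478 µg/mL·hr
F = (AUC_ev/D_ev)/(AUC_iv/D_iv) = (366.478/40)/(546.1395/20) = 9.16195/27.306975 = 0.3355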